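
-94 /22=-47 /11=-4.27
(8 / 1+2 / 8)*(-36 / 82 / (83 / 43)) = -12771 / 6806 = -1.88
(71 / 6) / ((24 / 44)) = 781 / 36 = 21.69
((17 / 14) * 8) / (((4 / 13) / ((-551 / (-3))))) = 121771 / 21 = 5798.62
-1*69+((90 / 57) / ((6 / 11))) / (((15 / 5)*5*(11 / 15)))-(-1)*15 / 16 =-20611 / 304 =-67.80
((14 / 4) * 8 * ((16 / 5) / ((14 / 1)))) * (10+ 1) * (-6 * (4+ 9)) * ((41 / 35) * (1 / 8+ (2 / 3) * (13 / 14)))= -4786.12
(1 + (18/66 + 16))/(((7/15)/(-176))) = -45600/7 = -6514.29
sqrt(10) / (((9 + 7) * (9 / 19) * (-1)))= -19 * sqrt(10) / 144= -0.42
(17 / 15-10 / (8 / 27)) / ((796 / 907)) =-1774999 / 47760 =-37.16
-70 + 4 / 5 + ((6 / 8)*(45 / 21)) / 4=-38527 / 560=-68.80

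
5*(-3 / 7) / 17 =-15 / 119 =-0.13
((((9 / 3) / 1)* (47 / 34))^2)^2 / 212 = 395254161 / 283303232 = 1.40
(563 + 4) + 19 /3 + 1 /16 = 27523 /48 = 573.40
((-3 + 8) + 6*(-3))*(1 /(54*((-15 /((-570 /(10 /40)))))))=-988 /27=-36.59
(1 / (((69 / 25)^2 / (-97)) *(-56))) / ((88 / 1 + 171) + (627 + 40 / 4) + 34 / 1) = 12125 / 49590576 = 0.00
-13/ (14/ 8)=-52/ 7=-7.43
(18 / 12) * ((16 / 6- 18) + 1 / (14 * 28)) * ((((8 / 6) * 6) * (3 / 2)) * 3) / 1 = -162261 / 196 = -827.86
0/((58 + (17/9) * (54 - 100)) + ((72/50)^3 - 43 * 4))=0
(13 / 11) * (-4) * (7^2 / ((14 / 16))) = -2912 / 11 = -264.73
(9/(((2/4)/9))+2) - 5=159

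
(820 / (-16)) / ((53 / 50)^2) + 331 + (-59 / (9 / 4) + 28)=7259830 / 25281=287.17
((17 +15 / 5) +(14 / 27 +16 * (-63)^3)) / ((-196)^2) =-54009875 / 518616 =-104.14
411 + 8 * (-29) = 179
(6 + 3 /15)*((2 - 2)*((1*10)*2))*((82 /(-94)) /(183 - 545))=0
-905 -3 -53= -961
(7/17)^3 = 343/4913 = 0.07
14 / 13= 1.08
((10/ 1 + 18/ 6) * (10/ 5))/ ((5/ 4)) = 104/ 5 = 20.80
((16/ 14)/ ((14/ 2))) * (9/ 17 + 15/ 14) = 1524/ 5831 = 0.26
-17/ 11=-1.55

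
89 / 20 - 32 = -551 / 20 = -27.55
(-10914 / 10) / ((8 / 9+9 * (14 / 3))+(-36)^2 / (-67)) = -3290571 / 70990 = -46.35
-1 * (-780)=780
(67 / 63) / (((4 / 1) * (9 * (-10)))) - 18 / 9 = -45427 / 22680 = -2.00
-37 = -37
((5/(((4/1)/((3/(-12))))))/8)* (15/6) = -25/256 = -0.10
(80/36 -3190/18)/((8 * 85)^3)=-7/12577280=-0.00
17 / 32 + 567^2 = 10287665 / 32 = 321489.53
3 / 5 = 0.60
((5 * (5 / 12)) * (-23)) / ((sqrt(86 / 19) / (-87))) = 16675 * sqrt(1634) / 344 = 1959.45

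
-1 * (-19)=19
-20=-20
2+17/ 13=43/ 13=3.31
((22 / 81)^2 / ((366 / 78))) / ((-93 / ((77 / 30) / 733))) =-242242 / 409239980235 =-0.00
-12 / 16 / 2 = -3 / 8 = -0.38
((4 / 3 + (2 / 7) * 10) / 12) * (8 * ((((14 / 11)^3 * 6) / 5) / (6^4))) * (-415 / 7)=-9296 / 29403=-0.32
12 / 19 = 0.63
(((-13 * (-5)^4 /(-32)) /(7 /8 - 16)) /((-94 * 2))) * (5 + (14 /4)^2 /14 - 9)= -203125 /727936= -0.28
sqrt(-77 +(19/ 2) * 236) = sqrt(2165) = 46.53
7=7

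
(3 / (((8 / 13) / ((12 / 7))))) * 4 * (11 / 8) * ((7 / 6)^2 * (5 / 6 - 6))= -323.24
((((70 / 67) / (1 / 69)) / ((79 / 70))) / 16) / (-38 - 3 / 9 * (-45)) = -3675 / 21172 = -0.17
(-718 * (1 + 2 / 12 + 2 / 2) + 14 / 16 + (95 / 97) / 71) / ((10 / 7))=-359780575 / 330576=-1088.34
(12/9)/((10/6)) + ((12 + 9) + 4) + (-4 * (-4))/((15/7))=499/15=33.27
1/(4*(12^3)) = 0.00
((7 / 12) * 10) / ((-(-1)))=35 / 6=5.83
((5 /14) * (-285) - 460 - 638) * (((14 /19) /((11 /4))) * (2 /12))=-1018 /19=-53.58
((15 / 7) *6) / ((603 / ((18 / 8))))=45 / 938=0.05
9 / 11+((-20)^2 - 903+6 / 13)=-71746 / 143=-501.72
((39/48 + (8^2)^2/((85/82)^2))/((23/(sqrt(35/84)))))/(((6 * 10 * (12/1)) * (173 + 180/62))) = 1951928237 * sqrt(15)/8947606464000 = 0.00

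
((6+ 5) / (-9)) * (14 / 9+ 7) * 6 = -1694 / 27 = -62.74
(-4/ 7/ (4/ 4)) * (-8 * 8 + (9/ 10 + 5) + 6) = 1042/ 35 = 29.77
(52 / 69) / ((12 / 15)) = 65 / 69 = 0.94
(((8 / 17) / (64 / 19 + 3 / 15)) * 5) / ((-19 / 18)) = -0.62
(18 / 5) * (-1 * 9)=-162 / 5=-32.40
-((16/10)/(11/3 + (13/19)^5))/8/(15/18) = -22284891/354387100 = -0.06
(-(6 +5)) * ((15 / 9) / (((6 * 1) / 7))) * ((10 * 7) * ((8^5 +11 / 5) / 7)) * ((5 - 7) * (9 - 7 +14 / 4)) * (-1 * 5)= -1156514975 / 3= -385504991.67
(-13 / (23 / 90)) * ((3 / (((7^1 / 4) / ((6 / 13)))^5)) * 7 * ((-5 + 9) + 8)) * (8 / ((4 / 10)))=-515978035200 / 1577224103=-327.14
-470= -470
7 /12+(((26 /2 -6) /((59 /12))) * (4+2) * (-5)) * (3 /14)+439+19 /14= 2139941 /4956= 431.79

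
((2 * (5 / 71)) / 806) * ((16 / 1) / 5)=16 / 28613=0.00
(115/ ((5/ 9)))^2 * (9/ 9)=42849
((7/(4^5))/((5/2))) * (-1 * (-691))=4837/2560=1.89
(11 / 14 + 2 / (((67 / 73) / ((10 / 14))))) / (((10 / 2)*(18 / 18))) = 2197 / 4690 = 0.47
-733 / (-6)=733 / 6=122.17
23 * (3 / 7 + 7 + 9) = 2645 / 7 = 377.86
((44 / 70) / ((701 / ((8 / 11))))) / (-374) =-0.00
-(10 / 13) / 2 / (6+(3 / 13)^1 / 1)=-5 / 81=-0.06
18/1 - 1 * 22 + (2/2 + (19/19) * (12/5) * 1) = -3/5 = -0.60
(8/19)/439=8/8341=0.00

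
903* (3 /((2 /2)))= 2709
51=51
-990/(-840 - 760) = 99/160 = 0.62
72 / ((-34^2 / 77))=-1386 / 289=-4.80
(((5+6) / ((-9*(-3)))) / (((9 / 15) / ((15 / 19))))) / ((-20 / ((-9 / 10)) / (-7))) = -77 / 456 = -0.17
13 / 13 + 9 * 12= 109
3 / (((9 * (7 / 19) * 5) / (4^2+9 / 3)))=361 / 105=3.44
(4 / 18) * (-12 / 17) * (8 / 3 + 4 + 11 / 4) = -226 / 153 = -1.48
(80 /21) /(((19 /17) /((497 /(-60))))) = -28.23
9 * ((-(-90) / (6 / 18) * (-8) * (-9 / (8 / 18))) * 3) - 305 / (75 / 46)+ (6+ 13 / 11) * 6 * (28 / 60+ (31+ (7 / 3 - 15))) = 194964502 / 165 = 1181603.04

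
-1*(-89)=89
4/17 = 0.24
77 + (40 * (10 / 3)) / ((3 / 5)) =2693 / 9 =299.22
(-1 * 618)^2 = 381924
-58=-58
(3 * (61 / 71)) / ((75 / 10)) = 122 / 355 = 0.34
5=5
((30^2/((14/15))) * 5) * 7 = 33750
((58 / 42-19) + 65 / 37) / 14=-12325 / 10878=-1.13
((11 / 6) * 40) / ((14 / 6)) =220 / 7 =31.43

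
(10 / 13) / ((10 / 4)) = 4 / 13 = 0.31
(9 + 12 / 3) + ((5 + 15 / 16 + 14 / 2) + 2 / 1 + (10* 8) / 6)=1981 / 48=41.27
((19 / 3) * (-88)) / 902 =-76 / 123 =-0.62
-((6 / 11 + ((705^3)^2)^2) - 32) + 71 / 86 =-14261346778383299154065091754394500713 / 946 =-15075419427466489592034980000000000.00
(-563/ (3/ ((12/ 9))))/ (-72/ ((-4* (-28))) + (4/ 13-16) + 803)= -409864/ 1288557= -0.32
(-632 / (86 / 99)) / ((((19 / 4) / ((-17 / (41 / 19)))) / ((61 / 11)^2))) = 719611632 / 19393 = 37106.77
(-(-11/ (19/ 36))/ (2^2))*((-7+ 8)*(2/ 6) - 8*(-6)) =251.84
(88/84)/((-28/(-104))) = 572/147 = 3.89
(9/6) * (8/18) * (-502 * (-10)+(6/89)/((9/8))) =2680712/801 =3346.71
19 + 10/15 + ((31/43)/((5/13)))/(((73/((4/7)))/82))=6878587/329595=20.87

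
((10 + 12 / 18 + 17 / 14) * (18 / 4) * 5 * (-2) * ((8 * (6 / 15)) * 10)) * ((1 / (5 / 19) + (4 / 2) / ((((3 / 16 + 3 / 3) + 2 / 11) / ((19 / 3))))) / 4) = -94165292 / 1687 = -55818.19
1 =1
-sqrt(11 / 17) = -sqrt(187) / 17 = -0.80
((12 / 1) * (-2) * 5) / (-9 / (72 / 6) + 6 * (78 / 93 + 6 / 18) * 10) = -14880 / 8627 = -1.72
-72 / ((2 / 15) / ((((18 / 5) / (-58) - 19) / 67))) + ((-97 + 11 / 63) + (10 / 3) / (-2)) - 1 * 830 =-94849529 / 122409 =-774.86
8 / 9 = 0.89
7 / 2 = 3.50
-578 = -578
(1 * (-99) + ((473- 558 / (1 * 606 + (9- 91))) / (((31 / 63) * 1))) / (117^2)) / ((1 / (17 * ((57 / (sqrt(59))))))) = -394750286207 * sqrt(59) / 242953386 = -12480.31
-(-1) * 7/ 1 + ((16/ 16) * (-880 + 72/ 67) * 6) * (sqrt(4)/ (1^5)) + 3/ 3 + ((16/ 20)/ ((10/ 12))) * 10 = -3527384/ 335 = -10529.50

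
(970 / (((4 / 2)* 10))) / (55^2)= 0.02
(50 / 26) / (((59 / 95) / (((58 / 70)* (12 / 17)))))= 1.81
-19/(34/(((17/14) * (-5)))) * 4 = 95/7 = 13.57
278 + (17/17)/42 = 11677/42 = 278.02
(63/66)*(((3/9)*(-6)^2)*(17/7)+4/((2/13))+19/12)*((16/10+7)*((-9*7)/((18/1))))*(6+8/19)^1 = -17498033/1672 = -10465.33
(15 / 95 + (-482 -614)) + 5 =-20726 / 19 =-1090.84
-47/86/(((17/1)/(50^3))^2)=-367187500000/12427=-29547557.74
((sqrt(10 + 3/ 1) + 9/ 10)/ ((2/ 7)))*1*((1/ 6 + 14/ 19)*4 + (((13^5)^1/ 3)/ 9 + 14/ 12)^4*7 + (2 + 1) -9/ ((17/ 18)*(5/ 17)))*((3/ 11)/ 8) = 1415970116074606897338966719/ 52655961600 + 1415970116074606897338966719*sqrt(13)/ 47390365440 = 134620737849681331.23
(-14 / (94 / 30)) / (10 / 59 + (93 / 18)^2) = -446040 / 2681773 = -0.17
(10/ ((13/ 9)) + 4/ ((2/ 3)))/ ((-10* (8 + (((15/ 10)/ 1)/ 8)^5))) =-88080384/ 545275315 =-0.16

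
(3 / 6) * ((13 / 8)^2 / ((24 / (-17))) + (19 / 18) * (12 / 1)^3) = 2798791 / 3072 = 911.06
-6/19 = -0.32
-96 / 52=-24 / 13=-1.85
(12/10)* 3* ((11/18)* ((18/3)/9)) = 1.47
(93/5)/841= 93/4205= 0.02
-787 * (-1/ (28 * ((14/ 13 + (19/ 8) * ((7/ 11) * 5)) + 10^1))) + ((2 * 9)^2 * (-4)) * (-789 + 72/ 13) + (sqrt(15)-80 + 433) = sqrt(15) + 1970342679497/ 1939847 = 1015724.54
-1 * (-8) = 8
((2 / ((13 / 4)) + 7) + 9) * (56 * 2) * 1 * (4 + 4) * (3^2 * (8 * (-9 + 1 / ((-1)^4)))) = -111476736 / 13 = -8575133.54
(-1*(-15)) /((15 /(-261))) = -261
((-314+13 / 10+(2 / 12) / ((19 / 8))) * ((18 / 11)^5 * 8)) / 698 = -42.04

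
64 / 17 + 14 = 302 / 17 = 17.76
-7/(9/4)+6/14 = -169/63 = -2.68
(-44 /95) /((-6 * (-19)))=-22 /5415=-0.00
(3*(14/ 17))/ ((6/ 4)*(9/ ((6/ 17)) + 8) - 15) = 56/ 799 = 0.07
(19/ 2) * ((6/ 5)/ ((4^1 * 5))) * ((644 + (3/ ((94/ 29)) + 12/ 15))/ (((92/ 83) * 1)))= 1435815921/ 4324000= 332.06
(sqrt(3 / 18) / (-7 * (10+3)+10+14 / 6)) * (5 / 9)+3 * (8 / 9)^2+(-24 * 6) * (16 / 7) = -61760 / 189 - 5 * sqrt(6) / 4248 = -326.78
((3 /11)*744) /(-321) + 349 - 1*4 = 405321 /1177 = 344.37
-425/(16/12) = -1275/4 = -318.75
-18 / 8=-9 / 4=-2.25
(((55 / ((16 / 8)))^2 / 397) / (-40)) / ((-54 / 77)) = 46585 / 686016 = 0.07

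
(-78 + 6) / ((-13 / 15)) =1080 / 13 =83.08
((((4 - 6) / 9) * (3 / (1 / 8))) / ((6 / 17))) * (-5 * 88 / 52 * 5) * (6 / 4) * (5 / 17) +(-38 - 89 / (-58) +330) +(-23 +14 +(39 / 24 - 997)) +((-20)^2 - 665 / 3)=-755375 / 3016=-250.46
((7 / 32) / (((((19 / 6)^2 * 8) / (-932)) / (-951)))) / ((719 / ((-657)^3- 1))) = -1979443463215113 / 2076472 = -953272407.82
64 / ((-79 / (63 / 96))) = -42 / 79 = -0.53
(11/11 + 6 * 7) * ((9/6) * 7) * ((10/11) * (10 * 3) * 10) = 1354500/11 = 123136.36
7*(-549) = -3843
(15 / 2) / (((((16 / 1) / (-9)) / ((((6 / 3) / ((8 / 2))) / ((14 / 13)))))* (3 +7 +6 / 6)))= -1755 / 9856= -0.18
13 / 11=1.18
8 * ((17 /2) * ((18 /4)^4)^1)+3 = 27887.25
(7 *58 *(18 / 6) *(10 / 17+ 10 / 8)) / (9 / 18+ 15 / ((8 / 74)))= 152250 / 9469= 16.08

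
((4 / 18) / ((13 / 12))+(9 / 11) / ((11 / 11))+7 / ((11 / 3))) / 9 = 1258 / 3861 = 0.33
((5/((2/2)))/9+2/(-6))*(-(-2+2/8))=7/18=0.39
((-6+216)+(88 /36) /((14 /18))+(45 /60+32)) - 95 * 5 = -6415 /28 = -229.11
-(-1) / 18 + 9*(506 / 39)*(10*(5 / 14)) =417.09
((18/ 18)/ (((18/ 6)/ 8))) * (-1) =-8/ 3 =-2.67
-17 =-17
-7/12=-0.58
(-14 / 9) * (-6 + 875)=-12166 / 9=-1351.78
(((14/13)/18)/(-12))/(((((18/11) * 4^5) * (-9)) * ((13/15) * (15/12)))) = 77/252315648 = 0.00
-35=-35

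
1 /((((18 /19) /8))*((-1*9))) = -76 /81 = -0.94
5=5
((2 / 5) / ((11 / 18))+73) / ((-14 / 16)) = -32408 / 385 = -84.18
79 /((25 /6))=474 /25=18.96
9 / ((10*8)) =9 / 80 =0.11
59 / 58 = 1.02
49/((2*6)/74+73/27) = 6993/409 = 17.10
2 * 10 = 20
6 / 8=3 / 4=0.75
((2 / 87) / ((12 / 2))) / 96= 1 / 25056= 0.00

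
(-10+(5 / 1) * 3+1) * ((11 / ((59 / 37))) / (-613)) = -2442 / 36167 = -0.07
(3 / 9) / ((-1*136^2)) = -1 / 55488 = -0.00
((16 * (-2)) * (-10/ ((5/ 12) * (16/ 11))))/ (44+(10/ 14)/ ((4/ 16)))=462/ 41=11.27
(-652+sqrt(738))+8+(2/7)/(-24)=-616.85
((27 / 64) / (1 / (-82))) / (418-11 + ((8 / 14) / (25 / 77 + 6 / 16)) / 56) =-0.08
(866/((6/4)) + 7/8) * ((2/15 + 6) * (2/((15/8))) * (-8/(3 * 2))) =-10213472/2025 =-5043.69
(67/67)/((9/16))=16/9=1.78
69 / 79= 0.87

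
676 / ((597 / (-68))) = -45968 / 597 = -77.00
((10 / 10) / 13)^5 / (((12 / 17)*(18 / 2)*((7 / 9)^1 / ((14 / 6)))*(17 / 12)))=1 / 1113879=0.00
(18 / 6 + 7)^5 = 100000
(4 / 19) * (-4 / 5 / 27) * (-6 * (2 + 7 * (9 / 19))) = 0.20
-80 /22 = -3.64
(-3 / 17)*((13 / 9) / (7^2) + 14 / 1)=-6187 / 2499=-2.48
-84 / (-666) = 0.13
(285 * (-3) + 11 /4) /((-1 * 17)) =3409 /68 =50.13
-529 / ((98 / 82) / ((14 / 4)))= -1549.21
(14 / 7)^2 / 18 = 2 / 9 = 0.22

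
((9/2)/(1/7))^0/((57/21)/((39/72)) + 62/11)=0.09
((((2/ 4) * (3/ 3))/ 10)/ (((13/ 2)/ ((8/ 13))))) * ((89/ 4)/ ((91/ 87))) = 0.10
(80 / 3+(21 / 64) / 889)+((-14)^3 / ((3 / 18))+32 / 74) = -14829503155 / 902208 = -16436.90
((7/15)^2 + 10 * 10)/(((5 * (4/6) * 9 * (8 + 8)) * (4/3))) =22549/144000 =0.16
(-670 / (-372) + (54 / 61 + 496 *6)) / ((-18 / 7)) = -236573225 / 204228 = -1158.38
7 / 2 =3.50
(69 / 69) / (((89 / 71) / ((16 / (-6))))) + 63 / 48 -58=-251257 / 4272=-58.81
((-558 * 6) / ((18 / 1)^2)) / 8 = -31 / 24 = -1.29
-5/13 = -0.38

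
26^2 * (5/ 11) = 3380/ 11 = 307.27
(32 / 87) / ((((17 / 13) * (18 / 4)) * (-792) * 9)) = -104 / 11860101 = -0.00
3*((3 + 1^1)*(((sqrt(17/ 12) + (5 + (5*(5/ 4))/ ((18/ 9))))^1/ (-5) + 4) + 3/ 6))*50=1725- 20*sqrt(51)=1582.17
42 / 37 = 1.14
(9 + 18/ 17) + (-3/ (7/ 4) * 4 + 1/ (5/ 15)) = 738/ 119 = 6.20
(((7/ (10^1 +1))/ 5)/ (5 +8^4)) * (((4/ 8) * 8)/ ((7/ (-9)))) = -12/ 75185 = -0.00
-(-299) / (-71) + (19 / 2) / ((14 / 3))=-4325 / 1988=-2.18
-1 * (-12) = 12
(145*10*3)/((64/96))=6525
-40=-40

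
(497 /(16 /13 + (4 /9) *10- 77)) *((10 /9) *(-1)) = 12922 /1669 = 7.74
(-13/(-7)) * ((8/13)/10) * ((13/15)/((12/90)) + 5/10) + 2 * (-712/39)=-6964/195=-35.71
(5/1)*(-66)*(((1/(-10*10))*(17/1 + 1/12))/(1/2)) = 451/4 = 112.75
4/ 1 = 4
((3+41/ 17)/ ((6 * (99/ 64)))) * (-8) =-23552/ 5049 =-4.66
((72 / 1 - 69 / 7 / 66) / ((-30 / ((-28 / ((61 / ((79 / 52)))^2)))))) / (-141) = -13811333 / 46816550352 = -0.00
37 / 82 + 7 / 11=981 / 902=1.09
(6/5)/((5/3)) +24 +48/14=4926/175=28.15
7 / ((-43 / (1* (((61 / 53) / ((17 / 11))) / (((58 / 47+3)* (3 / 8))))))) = -1766072 / 23129571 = -0.08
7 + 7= 14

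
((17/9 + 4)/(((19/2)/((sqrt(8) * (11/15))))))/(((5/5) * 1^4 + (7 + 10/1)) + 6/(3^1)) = 0.06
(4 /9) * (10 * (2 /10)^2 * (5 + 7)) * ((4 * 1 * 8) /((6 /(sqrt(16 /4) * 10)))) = 2048 /9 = 227.56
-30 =-30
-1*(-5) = 5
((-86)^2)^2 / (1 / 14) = 765811424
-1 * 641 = -641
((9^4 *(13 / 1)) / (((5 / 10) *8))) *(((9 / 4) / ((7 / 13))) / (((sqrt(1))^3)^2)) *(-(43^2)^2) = -34117175862081 / 112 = -304617641625.72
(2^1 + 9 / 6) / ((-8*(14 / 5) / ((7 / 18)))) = -0.06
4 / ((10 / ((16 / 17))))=32 / 85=0.38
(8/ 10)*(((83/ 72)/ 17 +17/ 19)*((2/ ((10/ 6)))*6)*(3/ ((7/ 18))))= 483516/ 11305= 42.77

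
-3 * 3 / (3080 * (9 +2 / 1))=-9 / 33880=-0.00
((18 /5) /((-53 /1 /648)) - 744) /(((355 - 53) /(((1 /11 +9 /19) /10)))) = -560028 /3801425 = -0.15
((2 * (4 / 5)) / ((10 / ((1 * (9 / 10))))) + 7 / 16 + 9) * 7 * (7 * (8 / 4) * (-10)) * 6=-2816961 / 50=-56339.22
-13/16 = -0.81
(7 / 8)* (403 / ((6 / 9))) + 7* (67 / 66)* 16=339311 / 528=642.63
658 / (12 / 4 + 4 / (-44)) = 3619 / 16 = 226.19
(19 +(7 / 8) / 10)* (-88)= -16797 / 10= -1679.70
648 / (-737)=-648 / 737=-0.88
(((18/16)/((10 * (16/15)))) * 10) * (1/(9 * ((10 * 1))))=0.01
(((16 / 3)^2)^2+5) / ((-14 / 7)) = -65941 / 162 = -407.04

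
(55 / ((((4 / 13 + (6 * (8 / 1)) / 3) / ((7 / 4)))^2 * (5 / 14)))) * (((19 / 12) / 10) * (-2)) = -0.56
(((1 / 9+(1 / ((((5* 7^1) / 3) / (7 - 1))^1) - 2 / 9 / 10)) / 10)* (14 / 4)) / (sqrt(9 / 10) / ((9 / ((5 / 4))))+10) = 608 / 28795 - 38* sqrt(10) / 431925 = 0.02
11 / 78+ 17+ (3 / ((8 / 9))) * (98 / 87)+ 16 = 167129 / 4524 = 36.94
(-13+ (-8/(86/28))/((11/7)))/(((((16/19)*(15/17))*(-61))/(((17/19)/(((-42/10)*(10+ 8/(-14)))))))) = -667879/91406304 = -0.01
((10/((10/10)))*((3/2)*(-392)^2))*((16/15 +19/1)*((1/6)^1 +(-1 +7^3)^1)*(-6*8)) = -759657038336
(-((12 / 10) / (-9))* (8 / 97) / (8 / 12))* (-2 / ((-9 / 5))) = 16 / 873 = 0.02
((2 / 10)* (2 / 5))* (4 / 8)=1 / 25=0.04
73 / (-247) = -0.30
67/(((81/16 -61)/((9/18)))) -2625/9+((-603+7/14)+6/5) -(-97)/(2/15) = -445886/2685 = -166.07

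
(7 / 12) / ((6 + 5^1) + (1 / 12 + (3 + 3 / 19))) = 133 / 3247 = 0.04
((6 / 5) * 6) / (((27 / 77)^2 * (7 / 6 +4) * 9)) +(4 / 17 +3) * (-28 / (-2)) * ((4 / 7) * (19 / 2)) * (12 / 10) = 189733984 / 640305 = 296.32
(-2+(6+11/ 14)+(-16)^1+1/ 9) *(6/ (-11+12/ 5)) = 6995/ 903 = 7.75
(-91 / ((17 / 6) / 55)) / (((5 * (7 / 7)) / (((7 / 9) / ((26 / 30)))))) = -5390 / 17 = -317.06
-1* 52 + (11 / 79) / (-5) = -20551 / 395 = -52.03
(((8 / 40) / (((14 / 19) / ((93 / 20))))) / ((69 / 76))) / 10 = 11191 / 80500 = 0.14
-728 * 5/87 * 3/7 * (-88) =45760/29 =1577.93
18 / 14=9 / 7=1.29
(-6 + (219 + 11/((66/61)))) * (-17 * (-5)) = 113815/6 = 18969.17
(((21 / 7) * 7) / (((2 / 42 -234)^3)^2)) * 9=16209796869 / 14063084452067724991009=0.00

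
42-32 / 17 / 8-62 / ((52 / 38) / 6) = -50848 / 221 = -230.08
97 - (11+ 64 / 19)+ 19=1931 / 19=101.63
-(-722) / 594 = 1.22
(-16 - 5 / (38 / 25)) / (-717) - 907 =-24711389 / 27246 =-906.97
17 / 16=1.06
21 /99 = 7 /33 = 0.21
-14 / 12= -7 / 6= -1.17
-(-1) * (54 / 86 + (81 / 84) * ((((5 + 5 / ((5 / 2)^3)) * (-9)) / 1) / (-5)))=212031 / 21500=9.86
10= 10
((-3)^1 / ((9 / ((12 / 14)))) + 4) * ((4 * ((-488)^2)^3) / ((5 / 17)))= 23878178405154291712 / 35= 682233668718694048.91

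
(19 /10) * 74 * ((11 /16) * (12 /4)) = 23199 /80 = 289.99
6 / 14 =3 / 7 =0.43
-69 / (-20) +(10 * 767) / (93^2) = 750181 / 172980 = 4.34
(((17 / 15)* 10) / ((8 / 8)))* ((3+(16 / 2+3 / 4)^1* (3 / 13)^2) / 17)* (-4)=-1562 / 169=-9.24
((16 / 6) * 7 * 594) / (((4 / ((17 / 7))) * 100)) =1683 / 25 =67.32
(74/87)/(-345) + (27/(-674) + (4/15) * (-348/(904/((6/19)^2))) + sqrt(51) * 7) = -43541536769/825246877230 + 7 * sqrt(51) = 49.94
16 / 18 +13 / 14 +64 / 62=11131 / 3906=2.85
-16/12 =-4/3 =-1.33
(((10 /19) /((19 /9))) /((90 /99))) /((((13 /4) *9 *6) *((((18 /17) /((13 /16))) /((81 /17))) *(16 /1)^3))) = 33 /23658496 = 0.00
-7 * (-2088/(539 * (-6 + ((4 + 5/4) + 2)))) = 8352/385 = 21.69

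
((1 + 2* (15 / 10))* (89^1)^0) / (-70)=-2 / 35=-0.06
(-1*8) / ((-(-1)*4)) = -2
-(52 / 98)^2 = -676 / 2401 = -0.28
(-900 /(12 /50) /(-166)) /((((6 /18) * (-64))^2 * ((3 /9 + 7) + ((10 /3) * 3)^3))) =50625 /1027383296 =0.00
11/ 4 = 2.75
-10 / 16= -5 / 8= -0.62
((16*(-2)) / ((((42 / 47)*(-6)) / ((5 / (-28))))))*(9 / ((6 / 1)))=-235 / 147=-1.60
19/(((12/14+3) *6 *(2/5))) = 665/324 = 2.05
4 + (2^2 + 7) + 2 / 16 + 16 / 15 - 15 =143 / 120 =1.19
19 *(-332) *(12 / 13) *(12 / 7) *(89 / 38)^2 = -94671792 / 1729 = -54755.23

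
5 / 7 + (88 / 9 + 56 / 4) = 1543 / 63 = 24.49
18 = 18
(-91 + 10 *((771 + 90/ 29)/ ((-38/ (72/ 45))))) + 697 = 280.06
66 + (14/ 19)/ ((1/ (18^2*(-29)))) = -130290/ 19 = -6857.37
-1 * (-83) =83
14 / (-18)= -7 / 9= -0.78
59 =59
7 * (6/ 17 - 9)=-1029/ 17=-60.53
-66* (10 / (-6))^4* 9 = -13750 / 3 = -4583.33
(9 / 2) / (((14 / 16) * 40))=9 / 70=0.13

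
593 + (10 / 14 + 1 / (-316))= 1313289 / 2212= 593.71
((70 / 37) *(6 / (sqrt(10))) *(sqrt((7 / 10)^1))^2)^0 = 1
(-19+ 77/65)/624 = -193/6760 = -0.03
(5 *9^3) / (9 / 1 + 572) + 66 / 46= 103008 / 13363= 7.71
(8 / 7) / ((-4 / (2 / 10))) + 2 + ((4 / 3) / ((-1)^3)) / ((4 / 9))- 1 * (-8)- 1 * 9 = -72 / 35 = -2.06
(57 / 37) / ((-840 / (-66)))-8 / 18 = -15077 / 46620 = -0.32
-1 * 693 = -693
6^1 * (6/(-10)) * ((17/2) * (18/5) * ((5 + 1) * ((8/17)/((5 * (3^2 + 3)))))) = -648/125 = -5.18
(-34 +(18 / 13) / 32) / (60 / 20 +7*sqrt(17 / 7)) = 21189 / 22880-7063*sqrt(119) / 22880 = -2.44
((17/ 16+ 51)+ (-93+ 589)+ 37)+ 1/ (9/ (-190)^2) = 661849/ 144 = 4596.17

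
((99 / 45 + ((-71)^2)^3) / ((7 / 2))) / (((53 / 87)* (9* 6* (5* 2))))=9287270584432 / 83475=111258108.23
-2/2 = -1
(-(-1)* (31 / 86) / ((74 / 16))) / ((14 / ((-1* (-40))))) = 0.22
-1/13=-0.08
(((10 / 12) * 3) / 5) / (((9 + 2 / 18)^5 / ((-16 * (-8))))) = 118098 / 115856201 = 0.00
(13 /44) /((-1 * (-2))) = 13 /88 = 0.15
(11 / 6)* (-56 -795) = -9361 / 6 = -1560.17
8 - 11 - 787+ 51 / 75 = -19733 / 25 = -789.32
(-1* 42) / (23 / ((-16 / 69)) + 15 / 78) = 0.42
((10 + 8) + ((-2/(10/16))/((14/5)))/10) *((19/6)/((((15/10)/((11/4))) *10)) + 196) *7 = 22150697/900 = 24611.89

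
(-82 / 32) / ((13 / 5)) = -205 / 208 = -0.99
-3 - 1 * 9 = -12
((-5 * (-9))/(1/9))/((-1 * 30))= -27/2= -13.50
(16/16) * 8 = 8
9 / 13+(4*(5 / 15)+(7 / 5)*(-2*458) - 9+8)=-249868 / 195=-1281.37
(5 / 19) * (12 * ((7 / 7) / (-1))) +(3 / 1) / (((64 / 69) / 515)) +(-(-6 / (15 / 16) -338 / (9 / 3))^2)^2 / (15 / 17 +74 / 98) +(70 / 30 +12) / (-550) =2576619478761771587 / 20991960000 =122743158.75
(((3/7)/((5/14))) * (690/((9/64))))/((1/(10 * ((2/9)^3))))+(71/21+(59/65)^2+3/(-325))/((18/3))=27892168817/43120350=646.84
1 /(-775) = -0.00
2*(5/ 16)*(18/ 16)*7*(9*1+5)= 68.91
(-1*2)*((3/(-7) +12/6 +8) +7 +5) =-302/7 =-43.14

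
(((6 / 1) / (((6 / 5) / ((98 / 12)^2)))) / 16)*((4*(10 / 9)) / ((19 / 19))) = 60025 / 648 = 92.63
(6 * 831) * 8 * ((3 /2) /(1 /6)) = 358992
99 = 99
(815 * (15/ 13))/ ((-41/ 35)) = -427875/ 533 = -802.77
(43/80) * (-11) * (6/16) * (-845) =239811/128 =1873.52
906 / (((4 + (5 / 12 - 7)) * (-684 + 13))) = 10872 / 20801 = 0.52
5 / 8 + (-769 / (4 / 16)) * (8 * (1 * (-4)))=787461 / 8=98432.62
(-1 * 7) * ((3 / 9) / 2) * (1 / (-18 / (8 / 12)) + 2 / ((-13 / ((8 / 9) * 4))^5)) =6153886585 / 131546882142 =0.05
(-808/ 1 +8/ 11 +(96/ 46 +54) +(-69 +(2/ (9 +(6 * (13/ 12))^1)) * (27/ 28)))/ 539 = -1.52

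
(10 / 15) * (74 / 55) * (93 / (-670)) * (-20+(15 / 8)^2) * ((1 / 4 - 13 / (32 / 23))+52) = 332289341 / 3773440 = 88.06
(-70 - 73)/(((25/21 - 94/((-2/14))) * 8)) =-0.03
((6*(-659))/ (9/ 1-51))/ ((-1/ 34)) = -22406/ 7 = -3200.86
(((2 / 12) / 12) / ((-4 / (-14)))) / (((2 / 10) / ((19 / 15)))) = 133 / 432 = 0.31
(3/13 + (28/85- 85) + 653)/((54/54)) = 628259/1105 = 568.56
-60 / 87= -20 / 29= -0.69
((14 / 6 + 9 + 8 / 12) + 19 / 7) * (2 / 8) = 103 / 28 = 3.68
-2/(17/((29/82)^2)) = -841/57154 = -0.01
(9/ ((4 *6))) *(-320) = -120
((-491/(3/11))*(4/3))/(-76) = 5401/171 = 31.58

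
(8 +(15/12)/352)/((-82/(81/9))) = -101421/115456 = -0.88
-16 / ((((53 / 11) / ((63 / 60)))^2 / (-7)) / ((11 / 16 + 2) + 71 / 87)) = 607230393 / 32584400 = 18.64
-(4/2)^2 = -4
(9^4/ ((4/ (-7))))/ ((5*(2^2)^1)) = -45927/ 80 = -574.09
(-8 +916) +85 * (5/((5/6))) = 1418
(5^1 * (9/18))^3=125/8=15.62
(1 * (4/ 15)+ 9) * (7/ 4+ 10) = 6533/ 60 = 108.88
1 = 1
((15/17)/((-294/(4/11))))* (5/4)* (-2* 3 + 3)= 0.00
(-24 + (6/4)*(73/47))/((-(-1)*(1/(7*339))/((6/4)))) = -77135.12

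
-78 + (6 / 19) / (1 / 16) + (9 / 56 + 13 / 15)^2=-963810989 / 13406400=-71.89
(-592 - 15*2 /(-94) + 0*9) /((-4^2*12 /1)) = 27809 /9024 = 3.08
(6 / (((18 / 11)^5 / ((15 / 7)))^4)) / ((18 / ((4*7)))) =420468746832850005750625 / 40487453909480137165111296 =0.01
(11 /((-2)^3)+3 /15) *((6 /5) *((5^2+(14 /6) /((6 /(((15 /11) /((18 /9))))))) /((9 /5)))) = -31349 /1584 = -19.79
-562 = -562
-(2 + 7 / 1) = -9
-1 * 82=-82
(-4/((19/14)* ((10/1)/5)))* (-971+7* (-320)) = 4732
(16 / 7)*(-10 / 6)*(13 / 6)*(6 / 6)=-520 / 63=-8.25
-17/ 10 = -1.70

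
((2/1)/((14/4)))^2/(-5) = -16/245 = -0.07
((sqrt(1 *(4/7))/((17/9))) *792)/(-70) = -7128 *sqrt(7)/4165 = -4.53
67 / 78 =0.86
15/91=0.16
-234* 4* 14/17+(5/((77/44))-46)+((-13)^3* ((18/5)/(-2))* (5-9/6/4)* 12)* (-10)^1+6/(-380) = -2195616.98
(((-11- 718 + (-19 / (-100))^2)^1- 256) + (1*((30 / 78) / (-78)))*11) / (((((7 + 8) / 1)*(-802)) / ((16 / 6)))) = 4994041973 / 22872037500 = 0.22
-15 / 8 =-1.88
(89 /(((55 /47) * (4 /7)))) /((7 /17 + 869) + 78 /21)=3484439 /22858440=0.15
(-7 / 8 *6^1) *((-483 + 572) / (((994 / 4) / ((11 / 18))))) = -979 / 852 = -1.15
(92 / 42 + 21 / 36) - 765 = -64027 / 84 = -762.23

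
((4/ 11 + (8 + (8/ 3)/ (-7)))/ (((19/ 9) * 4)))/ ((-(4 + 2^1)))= -461/ 2926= -0.16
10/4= 5/2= 2.50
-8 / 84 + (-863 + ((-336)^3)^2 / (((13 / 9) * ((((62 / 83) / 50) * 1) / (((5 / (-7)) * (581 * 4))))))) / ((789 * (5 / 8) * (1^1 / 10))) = -1665333163978100060926782 / 741923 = -2244617250008558921.78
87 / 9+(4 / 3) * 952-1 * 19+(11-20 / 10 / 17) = 21605 / 17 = 1270.88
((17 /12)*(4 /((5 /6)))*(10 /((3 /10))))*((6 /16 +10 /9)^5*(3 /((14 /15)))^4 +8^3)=1238158457274215 /4248502272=291434.11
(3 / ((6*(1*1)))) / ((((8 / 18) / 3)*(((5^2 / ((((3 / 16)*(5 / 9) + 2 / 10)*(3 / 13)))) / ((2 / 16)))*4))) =1971 / 6656000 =0.00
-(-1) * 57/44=57/44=1.30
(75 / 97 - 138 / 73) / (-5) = 0.22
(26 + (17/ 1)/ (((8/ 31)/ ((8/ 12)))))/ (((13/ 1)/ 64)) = 13424/ 39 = 344.21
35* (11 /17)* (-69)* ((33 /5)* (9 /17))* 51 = -278463.71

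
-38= -38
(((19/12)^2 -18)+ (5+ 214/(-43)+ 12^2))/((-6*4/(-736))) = 18304757/4644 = 3941.59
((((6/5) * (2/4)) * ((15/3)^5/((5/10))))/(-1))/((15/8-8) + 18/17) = 510000/689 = 740.20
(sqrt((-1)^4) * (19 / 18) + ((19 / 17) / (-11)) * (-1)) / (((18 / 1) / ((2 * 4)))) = 7790 / 15147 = 0.51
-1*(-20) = 20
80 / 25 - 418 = -2074 / 5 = -414.80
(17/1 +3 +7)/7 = 3.86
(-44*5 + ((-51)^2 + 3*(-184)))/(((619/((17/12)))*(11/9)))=3.42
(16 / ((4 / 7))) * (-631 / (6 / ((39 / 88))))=-57421 / 44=-1305.02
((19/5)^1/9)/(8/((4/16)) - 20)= 19/540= 0.04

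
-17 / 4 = -4.25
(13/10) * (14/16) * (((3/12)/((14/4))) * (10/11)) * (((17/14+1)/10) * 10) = 403/2464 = 0.16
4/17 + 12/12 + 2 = 55/17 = 3.24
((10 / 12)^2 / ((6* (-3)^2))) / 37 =25 / 71928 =0.00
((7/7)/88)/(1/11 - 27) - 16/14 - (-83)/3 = 26.52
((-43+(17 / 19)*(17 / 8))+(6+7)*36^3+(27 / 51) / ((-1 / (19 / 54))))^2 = 22103961346269550225 / 60093504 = 367826135521.56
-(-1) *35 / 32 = 35 / 32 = 1.09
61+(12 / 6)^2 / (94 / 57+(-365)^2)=463229287 / 7593919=61.00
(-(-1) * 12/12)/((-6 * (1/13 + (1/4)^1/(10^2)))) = -2600/1239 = -2.10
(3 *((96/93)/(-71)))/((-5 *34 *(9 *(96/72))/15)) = 12/37417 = 0.00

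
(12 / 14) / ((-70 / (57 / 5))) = -171 / 1225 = -0.14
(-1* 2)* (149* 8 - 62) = -2260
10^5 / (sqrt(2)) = 50000 * sqrt(2) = 70710.68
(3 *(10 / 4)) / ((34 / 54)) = 405 / 34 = 11.91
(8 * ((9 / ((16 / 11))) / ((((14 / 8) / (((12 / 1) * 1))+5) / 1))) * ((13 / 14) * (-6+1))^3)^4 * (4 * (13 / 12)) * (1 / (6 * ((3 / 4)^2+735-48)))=902361274.46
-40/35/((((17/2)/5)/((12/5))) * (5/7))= -192/85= -2.26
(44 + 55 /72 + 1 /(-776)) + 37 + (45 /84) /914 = 1826738065 /22341816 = 81.76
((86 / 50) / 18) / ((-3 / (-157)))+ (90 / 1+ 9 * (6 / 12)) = 67163 / 675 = 99.50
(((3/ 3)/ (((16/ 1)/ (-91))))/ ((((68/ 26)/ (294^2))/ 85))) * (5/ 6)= -213028725/ 16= -13314295.31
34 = 34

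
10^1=10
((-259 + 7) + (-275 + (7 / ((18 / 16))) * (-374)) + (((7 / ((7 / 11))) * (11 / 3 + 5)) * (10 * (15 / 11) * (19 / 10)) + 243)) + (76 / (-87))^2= -354098 / 2523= -140.35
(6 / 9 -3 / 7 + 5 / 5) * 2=52 / 21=2.48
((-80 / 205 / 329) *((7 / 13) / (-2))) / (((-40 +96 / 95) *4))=-95 / 46394452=-0.00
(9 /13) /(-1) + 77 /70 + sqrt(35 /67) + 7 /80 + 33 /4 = sqrt(2345) /67 + 1819 /208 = 9.47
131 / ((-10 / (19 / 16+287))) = -3775.26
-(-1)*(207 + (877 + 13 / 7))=7601 / 7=1085.86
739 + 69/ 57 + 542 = 24362/ 19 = 1282.21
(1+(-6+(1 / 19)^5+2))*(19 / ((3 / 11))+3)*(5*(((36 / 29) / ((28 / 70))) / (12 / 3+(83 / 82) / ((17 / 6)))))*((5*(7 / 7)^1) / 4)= -211631224503000 / 218077467227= -970.44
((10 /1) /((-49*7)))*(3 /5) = -6 /343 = -0.02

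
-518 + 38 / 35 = -18092 / 35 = -516.91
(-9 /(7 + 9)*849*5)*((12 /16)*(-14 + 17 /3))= 955125 /64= 14923.83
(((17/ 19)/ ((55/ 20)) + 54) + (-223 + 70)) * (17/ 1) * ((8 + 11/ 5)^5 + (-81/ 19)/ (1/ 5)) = -2297848490959104/ 12409375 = -185170364.42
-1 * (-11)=11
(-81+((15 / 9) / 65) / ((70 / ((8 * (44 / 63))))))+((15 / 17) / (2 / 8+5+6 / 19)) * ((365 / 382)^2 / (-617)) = -125270030118057212 / 1546578180213885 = -81.00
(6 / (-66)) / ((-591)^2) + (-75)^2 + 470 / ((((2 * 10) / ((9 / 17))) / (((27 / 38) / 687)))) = 6394243388977069 / 1136751779988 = 5625.01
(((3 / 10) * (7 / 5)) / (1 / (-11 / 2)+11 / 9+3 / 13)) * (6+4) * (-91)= -2459457 / 8180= -300.67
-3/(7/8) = -24/7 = -3.43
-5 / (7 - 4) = -5 / 3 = -1.67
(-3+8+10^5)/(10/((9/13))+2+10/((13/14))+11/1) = 11700585/4471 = 2617.00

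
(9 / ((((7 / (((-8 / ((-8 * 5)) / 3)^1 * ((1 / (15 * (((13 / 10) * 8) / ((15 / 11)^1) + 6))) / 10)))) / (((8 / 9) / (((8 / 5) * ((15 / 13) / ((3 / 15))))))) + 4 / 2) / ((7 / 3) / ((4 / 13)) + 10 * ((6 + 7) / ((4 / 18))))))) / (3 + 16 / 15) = 4159935 / 7069589144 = 0.00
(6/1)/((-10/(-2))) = 6/5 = 1.20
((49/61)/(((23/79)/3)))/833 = 237/23851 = 0.01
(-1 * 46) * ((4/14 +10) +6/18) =-10258/21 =-488.48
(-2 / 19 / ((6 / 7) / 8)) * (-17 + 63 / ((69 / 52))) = -39256 / 1311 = -29.94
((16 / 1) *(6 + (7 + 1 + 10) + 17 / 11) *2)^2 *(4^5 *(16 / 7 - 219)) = -148290975993.05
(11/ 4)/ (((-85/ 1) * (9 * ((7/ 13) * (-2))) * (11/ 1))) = 13/ 42840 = 0.00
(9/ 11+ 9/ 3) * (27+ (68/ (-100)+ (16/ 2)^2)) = 94836/ 275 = 344.86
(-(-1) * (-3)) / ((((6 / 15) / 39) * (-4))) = 585 / 8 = 73.12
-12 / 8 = -3 / 2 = -1.50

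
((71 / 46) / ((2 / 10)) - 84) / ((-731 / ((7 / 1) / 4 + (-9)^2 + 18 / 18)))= 1175515 / 134504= 8.74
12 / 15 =4 / 5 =0.80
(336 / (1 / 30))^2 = 101606400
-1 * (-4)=4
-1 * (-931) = 931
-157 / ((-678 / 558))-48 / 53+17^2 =2499250 / 5989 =417.31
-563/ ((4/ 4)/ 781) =-439703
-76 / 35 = -2.17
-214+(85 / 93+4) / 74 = -1472291 / 6882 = -213.93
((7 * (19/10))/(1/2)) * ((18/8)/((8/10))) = 1197/16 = 74.81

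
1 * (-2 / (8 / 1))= -1 / 4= -0.25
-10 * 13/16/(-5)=13/8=1.62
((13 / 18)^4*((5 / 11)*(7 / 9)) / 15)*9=199927 / 3464208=0.06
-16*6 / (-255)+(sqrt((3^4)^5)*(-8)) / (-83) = 40155976 / 7055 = 5691.85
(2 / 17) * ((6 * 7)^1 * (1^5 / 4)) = 21 / 17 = 1.24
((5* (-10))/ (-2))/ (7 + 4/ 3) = 3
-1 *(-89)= 89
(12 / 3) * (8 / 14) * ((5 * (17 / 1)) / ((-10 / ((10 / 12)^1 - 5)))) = 1700 / 21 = 80.95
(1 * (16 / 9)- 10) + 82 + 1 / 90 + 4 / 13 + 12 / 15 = 74.90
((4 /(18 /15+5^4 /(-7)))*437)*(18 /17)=-1101240 /52411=-21.01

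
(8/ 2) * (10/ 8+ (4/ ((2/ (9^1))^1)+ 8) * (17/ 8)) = 226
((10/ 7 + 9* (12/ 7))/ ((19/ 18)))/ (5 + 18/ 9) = 2124/ 931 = 2.28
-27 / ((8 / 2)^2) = -27 / 16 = -1.69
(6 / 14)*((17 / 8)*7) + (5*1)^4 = 5051 / 8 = 631.38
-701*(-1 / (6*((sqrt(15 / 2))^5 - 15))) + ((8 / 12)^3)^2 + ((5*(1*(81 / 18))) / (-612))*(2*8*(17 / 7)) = -0.50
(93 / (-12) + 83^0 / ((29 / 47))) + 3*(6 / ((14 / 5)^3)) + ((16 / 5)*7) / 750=-98465468 / 18650625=-5.28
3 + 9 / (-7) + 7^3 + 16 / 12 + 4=7351 / 21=350.05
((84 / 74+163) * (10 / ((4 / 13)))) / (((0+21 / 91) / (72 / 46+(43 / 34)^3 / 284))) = 2071521432005545 / 56994887616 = 36345.74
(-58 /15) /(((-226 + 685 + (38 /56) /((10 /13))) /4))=-12992 /386301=-0.03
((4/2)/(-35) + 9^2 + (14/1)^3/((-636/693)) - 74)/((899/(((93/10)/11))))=-16600293/5917450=-2.81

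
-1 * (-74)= 74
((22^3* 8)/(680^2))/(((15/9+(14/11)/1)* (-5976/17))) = -14641/82120200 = -0.00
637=637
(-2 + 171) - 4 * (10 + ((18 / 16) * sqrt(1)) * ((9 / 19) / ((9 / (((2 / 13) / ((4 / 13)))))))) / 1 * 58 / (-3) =944.62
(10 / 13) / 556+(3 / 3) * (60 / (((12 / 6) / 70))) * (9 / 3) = 22768205 / 3614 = 6300.00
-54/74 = -27/37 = -0.73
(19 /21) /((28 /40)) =190 /147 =1.29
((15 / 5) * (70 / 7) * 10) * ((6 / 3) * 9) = 5400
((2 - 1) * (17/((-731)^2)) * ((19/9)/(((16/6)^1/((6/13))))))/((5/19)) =361/8172580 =0.00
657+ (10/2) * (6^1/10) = 660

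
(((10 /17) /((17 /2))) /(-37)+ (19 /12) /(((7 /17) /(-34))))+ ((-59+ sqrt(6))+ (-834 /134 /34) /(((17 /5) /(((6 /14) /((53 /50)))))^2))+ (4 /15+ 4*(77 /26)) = -38710619994076739 /217928717188910+ sqrt(6) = -175.18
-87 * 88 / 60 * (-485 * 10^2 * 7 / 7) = 6188600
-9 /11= -0.82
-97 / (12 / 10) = -485 / 6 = -80.83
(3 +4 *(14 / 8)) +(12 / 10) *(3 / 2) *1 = 59 / 5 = 11.80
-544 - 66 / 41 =-22370 / 41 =-545.61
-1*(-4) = 4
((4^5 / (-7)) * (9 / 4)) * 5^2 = -8228.57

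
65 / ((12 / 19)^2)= 23465 / 144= 162.95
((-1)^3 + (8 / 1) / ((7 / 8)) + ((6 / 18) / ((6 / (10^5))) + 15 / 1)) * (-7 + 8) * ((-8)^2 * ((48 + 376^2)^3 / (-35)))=-63624261871623812415488 / 2205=-28854540531348667762.13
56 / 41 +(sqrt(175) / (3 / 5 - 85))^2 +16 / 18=2.28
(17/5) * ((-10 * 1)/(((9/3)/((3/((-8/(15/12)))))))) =85/16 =5.31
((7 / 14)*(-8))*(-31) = 124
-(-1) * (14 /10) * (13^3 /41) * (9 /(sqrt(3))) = 46137 * sqrt(3) /205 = 389.81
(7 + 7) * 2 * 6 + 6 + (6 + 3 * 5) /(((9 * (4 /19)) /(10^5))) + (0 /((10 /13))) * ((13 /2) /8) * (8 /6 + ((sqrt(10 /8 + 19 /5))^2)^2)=1108507.33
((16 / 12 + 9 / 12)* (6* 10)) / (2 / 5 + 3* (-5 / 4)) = -2500 / 67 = -37.31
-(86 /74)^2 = -1849 /1369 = -1.35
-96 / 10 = -48 / 5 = -9.60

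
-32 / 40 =-4 / 5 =-0.80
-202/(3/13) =-2626/3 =-875.33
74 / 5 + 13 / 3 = 287 / 15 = 19.13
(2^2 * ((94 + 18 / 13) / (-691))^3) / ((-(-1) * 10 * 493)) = -762649600 / 357364261456891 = -0.00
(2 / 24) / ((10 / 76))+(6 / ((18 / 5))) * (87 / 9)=1507 / 90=16.74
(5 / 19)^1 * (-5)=-25 / 19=-1.32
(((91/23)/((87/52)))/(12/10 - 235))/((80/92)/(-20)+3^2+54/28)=-9464/10184829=-0.00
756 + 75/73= 55263/73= 757.03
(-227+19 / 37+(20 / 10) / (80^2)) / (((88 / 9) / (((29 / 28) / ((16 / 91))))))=-90986562459 / 666828800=-136.45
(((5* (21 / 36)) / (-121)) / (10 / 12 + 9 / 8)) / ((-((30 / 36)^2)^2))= 18144 / 710875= 0.03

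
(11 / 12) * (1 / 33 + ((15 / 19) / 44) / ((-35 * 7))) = 3715 / 134064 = 0.03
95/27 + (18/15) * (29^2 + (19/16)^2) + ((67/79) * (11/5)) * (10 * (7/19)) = 26489349557/25937280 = 1021.28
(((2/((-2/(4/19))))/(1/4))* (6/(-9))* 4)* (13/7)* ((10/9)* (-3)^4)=49920/133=375.34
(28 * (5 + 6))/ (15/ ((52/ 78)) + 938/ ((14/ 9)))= 616/ 1251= 0.49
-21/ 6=-7/ 2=-3.50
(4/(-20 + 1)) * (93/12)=-31/19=-1.63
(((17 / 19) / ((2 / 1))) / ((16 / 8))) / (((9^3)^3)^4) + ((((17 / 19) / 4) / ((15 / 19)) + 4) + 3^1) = 31175550236938327523584791300706206413 / 4280395913538443138249628096206801790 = 7.28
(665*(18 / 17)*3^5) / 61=2908710 / 1037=2804.93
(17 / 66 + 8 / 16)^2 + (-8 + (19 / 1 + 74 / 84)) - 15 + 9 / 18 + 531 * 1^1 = 4032223 / 7623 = 528.95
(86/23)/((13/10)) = 860/299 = 2.88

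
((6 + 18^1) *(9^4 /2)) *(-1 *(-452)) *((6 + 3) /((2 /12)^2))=11530143936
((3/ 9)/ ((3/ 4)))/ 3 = 4/ 27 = 0.15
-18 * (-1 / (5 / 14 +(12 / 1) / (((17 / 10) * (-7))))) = -4284 / 155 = -27.64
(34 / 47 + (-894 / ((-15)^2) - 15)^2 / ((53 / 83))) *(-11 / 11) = -7909384279 / 14011875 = -564.48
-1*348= -348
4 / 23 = 0.17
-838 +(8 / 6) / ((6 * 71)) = -535480 / 639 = -838.00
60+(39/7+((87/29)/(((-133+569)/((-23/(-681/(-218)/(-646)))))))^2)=409982098/360703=1136.62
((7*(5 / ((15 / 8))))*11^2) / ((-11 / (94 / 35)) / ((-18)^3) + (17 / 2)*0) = 16080768 / 5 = 3216153.60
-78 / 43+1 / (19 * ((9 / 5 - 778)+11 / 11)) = -5744447 / 3166692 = -1.81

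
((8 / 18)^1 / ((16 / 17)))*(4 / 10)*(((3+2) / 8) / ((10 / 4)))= 17 / 360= 0.05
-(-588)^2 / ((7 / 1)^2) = -7056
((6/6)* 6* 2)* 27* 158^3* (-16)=-20447313408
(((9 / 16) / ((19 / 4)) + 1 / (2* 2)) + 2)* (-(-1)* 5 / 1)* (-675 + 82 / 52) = -3939525 / 494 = -7974.75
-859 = -859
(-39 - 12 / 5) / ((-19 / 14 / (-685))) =-20896.11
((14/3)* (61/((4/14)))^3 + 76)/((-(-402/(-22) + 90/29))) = -173849351467/81828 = -2124570.46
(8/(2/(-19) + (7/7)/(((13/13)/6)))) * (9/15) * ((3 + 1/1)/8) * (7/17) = 57/340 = 0.17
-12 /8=-1.50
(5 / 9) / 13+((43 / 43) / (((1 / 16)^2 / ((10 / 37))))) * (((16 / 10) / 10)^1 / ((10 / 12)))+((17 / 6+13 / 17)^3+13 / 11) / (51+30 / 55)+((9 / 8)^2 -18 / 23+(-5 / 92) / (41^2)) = 32980143676673577611 / 2237969665882641600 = 14.74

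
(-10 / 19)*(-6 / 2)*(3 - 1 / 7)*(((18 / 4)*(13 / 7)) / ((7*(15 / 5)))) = 11700 / 6517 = 1.80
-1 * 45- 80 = -125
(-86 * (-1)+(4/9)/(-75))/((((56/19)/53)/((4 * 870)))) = 5381324.88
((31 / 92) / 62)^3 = 1 / 6229504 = 0.00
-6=-6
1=1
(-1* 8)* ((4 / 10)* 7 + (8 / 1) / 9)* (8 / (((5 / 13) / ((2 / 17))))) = -276224 / 3825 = -72.22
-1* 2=-2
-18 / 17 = -1.06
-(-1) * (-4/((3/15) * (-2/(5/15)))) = 10/3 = 3.33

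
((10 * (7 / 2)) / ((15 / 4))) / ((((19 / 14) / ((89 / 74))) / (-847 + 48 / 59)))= -870891700 / 124431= -6998.99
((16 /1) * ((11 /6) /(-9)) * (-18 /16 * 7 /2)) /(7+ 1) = 77 /48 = 1.60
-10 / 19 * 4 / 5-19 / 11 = -449 / 209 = -2.15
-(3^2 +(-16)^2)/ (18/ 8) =-1060/ 9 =-117.78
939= 939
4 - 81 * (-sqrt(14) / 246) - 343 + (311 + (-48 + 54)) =-22 + 27 * sqrt(14) / 82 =-20.77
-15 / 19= -0.79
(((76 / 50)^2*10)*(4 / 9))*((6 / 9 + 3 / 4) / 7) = 49096 / 23625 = 2.08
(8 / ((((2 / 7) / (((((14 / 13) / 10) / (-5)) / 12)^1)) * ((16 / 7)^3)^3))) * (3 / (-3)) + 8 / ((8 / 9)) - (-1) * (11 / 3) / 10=209194199539421 / 22333829939200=9.37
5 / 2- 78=-151 / 2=-75.50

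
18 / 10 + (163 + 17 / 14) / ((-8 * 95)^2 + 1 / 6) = 218367348 / 121296035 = 1.80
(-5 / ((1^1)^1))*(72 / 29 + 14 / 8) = -2455 / 116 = -21.16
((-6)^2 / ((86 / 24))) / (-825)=-144 / 11825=-0.01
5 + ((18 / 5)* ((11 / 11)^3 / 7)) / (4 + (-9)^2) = 5.01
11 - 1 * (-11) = 22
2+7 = 9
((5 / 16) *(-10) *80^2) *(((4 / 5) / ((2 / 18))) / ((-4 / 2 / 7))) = 504000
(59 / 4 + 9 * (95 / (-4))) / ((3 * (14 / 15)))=-995 / 14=-71.07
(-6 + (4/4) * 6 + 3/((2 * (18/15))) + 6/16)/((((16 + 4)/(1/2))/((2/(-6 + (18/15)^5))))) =-8125/351168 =-0.02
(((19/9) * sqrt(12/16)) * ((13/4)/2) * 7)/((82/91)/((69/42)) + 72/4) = 516971 * sqrt(3)/798624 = 1.12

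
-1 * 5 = -5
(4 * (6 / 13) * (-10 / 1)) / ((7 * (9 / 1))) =-80 / 273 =-0.29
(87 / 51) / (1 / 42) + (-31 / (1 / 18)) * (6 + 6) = -112614 / 17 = -6624.35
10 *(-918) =-9180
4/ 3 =1.33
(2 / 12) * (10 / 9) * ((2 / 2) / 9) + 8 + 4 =2921 / 243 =12.02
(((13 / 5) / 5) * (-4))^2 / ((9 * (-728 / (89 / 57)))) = -2314 / 2244375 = -0.00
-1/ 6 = -0.17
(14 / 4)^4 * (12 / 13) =7203 / 52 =138.52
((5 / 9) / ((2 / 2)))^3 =125 / 729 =0.17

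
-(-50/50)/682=1/682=0.00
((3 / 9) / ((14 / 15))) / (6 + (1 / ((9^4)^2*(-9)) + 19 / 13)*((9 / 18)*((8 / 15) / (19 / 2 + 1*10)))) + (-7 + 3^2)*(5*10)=24846370422305825 / 248316387582116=100.06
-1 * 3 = -3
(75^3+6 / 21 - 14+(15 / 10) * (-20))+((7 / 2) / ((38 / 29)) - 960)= 223904945 / 532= 420873.96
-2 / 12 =-1 / 6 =-0.17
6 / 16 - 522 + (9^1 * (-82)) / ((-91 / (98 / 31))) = -1599063 / 3224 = -495.99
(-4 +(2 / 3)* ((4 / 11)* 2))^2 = 13456 / 1089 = 12.36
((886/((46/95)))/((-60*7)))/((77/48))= -33668/12397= -2.72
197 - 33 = 164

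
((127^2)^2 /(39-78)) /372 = -260144641 /14508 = -17931.12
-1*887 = -887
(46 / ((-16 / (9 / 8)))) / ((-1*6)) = 69 / 128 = 0.54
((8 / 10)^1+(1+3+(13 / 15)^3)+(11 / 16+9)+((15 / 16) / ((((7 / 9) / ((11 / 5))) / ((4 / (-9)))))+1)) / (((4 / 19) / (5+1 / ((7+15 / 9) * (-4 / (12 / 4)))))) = 349.15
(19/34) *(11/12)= 209/408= 0.51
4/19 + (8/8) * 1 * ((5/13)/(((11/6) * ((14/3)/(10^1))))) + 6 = 126668/19019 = 6.66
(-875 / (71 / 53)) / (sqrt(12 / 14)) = -46375 * sqrt(42) / 426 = -705.50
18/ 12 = 3/ 2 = 1.50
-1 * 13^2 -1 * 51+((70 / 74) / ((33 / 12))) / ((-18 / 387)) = -92550 / 407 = -227.40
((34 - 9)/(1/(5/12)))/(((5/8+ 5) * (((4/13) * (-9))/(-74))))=12025/243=49.49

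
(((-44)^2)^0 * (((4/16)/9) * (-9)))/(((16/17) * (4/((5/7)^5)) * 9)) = -53125/38723328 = -0.00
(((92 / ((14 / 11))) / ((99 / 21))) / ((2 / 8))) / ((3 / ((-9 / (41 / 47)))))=-8648 / 41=-210.93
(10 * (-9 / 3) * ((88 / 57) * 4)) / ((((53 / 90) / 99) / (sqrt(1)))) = -31145.18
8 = 8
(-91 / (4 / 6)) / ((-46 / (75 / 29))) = 20475 / 2668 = 7.67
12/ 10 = 6/ 5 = 1.20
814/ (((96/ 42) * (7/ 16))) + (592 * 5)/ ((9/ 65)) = 199726/ 9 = 22191.78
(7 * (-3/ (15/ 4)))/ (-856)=7/ 1070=0.01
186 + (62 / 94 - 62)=5859 / 47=124.66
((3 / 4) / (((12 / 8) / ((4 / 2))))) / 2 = 1 / 2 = 0.50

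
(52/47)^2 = 1.22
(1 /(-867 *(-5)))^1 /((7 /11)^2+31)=121 /16473000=0.00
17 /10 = 1.70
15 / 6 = 5 / 2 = 2.50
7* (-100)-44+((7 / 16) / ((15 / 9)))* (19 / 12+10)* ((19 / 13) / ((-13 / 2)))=-20136247 / 27040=-744.68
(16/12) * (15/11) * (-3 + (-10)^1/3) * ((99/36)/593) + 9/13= 14776/23127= 0.64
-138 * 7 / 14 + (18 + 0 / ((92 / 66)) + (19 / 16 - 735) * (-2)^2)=-11945 / 4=-2986.25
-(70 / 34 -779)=13208 / 17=776.94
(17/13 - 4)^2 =1225/169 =7.25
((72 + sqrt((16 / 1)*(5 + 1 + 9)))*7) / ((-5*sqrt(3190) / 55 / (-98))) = 1372*sqrt(3190)*(sqrt(15) + 18) / 145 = 11689.33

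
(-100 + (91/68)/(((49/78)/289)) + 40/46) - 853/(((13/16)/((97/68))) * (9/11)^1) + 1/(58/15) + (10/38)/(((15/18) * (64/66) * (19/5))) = -70456324138625/53639638416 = -1313.51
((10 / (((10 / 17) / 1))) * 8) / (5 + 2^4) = 136 / 21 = 6.48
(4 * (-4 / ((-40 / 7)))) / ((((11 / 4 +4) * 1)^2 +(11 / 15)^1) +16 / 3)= 672 / 12391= 0.05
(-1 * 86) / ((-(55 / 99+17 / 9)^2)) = 3483 / 242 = 14.39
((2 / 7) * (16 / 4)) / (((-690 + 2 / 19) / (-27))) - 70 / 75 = -305756 / 344085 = -0.89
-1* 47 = -47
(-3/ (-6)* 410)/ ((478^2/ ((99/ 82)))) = 495/ 456968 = 0.00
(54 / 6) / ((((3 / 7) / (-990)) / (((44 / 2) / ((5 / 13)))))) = -1189188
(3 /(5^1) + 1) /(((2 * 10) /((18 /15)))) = 12 /125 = 0.10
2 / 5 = 0.40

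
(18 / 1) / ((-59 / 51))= -918 / 59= -15.56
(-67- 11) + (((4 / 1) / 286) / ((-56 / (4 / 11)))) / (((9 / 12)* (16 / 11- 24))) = -14522507 / 186186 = -78.00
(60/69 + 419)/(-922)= -9657/21206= -0.46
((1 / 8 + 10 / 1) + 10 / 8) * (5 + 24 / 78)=483 / 8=60.38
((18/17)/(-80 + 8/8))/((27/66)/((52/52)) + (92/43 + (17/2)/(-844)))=-0.01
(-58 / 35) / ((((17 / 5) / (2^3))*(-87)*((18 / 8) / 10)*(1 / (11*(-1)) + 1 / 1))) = 704 / 3213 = 0.22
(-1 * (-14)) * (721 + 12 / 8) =10115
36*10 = 360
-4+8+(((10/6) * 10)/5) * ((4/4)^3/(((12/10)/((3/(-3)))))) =11/9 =1.22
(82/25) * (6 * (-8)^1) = -3936/25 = -157.44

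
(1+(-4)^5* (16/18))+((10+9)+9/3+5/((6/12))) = -7895/9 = -877.22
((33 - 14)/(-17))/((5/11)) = -209/85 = -2.46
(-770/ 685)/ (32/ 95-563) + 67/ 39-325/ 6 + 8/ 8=-29386302653/ 571198758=-51.45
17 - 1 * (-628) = 645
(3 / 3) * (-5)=-5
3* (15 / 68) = 0.66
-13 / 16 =-0.81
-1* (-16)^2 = -256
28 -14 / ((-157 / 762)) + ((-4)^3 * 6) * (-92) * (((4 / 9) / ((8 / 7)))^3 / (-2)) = -35973784 / 38151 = -942.93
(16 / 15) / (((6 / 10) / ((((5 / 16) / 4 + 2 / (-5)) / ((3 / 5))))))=-103 / 108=-0.95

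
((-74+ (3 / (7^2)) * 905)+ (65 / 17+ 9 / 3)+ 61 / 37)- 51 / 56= -2719737 / 246568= -11.03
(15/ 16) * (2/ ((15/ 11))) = 11/ 8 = 1.38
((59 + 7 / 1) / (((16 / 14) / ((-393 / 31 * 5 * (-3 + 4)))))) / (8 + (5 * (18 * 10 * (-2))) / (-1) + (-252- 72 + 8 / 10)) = -2269575 / 920576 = -2.47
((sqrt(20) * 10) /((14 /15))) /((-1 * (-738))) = 25 * sqrt(5) /861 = 0.06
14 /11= 1.27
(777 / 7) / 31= 111 / 31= 3.58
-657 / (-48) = 219 / 16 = 13.69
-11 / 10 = -1.10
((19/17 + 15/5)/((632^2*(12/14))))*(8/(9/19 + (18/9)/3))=931/11034088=0.00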